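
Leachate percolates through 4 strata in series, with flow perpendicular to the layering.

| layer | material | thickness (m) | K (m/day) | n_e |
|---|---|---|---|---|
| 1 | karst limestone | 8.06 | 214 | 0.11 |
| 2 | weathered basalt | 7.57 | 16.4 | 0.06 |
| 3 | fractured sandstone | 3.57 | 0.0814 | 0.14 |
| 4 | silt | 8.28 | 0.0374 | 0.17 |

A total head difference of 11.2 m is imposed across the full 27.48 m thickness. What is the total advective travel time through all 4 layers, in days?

With flow normal to the layers, continuity requires the same specific discharge q through every layer.
Σ(b_i/K_i) = 8.06/214 + 7.57/16.4 + 3.57/0.0814 + 8.28/0.0374 = 265.7 d.
q = Δh / Σ(b_i/K_i) = 11.2 / 265.7 = 0.04215 m/day.
In each layer the seepage velocity is v_i = q/n_i, so the layer transit time is t_i = b_i·n_i / q:
  layer 1 (karst limestone): t_1 = 8.06 × 0.11 / 0.04215 = 21.04 d
  layer 2 (weathered basalt): t_2 = 7.57 × 0.06 / 0.04215 = 10.78 d
  layer 3 (fractured sandstone): t_3 = 3.57 × 0.14 / 0.04215 = 11.86 d
  layer 4 (silt): t_4 = 8.28 × 0.17 / 0.04215 = 33.40 d
Total t = Σ t_i = 77.07 days.

77.1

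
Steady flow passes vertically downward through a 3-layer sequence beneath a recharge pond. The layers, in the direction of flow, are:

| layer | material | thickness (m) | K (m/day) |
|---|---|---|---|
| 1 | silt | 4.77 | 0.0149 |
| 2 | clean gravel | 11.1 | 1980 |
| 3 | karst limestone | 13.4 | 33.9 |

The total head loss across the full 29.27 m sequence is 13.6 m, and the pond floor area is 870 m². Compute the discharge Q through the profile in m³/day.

36.9

Flow is perpendicular to layering, so the layers act in series and the equivalent K is the thickness-weighted harmonic mean.
Total thickness L = 4.77 + 11.1 + 13.4 = 29.27 m.
Σ(b_i/K_i) = 4.77/0.0149 + 11.1/1980 + 13.4/33.9 = 320.5 d.
K_eq = L / Σ(b_i/K_i) = 29.27 / 320.5 = 0.09132 m/day.
Q = K_eq · A · (Δh/L) = 0.09132 × 870 × (13.6/29.27) = 36.91 m³/day.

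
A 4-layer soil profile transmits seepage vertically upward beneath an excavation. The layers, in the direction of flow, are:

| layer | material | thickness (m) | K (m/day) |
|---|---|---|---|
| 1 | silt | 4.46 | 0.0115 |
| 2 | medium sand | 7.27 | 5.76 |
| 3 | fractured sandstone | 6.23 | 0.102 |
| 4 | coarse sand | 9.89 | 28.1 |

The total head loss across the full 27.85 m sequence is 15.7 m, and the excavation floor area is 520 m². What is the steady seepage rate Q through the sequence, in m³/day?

Flow is perpendicular to layering, so the layers act in series and the equivalent K is the thickness-weighted harmonic mean.
Total thickness L = 4.46 + 7.27 + 6.23 + 9.89 = 27.85 m.
Σ(b_i/K_i) = 4.46/0.0115 + 7.27/5.76 + 6.23/0.102 + 9.89/28.1 = 450.5 d.
K_eq = L / Σ(b_i/K_i) = 27.85 / 450.5 = 0.06182 m/day.
Q = K_eq · A · (Δh/L) = 0.06182 × 520 × (15.7/27.85) = 18.12 m³/day.

18.1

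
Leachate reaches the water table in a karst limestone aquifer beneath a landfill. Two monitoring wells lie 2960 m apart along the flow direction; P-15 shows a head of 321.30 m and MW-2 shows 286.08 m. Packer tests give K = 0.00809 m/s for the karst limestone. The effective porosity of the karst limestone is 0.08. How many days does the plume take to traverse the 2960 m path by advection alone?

Convert K: 0.00809 m/s × 86400 = 699.0 m/day.
Hydraulic gradient i = (321.30 − 286.08) / 2960 = 35.22 / 2960 = 0.01190.
Darcy flux q = K · i = 699.0 × 0.01190 = 8.317 m/day.
Seepage velocity v = q / n_e = 8.317 / 0.08 = 104.0 m/day.
Travel time t = L / v = 2960 / 104.0 = 28.47 days.

28.5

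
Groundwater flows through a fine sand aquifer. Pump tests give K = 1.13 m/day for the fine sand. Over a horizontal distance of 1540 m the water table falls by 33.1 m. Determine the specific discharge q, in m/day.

Hydraulic gradient i = Δh / L = 33.1 / 1540 = 0.02149.
Specific discharge q = K · i = 1.130 × 0.02149 = 0.02429 m/day.

0.0243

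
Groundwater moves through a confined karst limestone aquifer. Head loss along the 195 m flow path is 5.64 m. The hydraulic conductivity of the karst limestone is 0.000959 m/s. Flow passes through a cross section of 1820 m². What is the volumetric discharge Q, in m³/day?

Convert K: 0.000959 m/s × 86400 = 82.86 m/day.
Hydraulic gradient i = Δh / L = 5.64 / 195 = 0.02892.
Darcy's law: Q = K · A · i = 82.86 × 1820 × 0.02892 = 4362 m³/day.

4360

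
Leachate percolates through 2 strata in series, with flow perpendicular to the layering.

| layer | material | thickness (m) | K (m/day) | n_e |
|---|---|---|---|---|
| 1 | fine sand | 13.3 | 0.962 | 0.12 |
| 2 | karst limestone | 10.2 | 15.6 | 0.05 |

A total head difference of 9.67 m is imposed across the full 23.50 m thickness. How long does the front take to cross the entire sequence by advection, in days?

With flow normal to the layers, continuity requires the same specific discharge q through every layer.
Σ(b_i/K_i) = 13.3/0.962 + 10.2/15.6 = 14.48 d.
q = Δh / Σ(b_i/K_i) = 9.67 / 14.48 = 0.6679 m/day.
In each layer the seepage velocity is v_i = q/n_i, so the layer transit time is t_i = b_i·n_i / q:
  layer 1 (fine sand): t_1 = 13.3 × 0.12 / 0.6679 = 2.390 d
  layer 2 (karst limestone): t_2 = 10.2 × 0.05 / 0.6679 = 0.7636 d
Total t = Σ t_i = 3.153 days.

3.15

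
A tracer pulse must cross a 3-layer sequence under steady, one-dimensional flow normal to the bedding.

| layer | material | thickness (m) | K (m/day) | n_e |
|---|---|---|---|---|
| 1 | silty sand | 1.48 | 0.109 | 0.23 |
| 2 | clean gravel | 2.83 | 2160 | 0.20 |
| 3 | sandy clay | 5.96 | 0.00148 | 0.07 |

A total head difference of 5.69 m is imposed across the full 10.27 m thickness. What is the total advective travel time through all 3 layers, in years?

With flow normal to the layers, continuity requires the same specific discharge q through every layer.
Σ(b_i/K_i) = 1.48/0.109 + 2.83/2160 + 5.96/0.00148 = 4041 d.
q = Δh / Σ(b_i/K_i) = 5.69 / 4041 = 0.001408 m/day.
In each layer the seepage velocity is v_i = q/n_i, so the layer transit time is t_i = b_i·n_i / q:
  layer 1 (silty sand): t_1 = 1.48 × 0.23 / 0.001408 = 241.7 d
  layer 2 (clean gravel): t_2 = 2.83 × 0.20 / 0.001408 = 401.9 d
  layer 3 (sandy clay): t_3 = 5.96 × 0.07 / 0.001408 = 296.3 d
Total t = Σ t_i = 939.9 days = 2.573 years.

2.57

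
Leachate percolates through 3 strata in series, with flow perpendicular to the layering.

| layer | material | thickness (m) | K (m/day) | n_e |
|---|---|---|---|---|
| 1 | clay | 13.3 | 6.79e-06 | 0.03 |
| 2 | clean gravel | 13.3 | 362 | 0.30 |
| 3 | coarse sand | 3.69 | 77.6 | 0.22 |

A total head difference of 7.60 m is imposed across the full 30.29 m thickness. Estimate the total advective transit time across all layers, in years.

3670

With flow normal to the layers, continuity requires the same specific discharge q through every layer.
Σ(b_i/K_i) = 13.3/6.79e-06 + 13.3/362 + 3.69/77.6 = 1.959e+06 d.
q = Δh / Σ(b_i/K_i) = 7.60 / 1.959e+06 = 3.880e-06 m/day.
In each layer the seepage velocity is v_i = q/n_i, so the layer transit time is t_i = b_i·n_i / q:
  layer 1 (clay): t_1 = 13.3 × 0.03 / 3.880e-06 = 1.028e+05 d
  layer 2 (clean gravel): t_2 = 13.3 × 0.30 / 3.880e-06 = 1.028e+06 d
  layer 3 (coarse sand): t_3 = 3.69 × 0.22 / 3.880e-06 = 2.092e+05 d
Total t = Σ t_i = 1.340e+06 days = 3670 years.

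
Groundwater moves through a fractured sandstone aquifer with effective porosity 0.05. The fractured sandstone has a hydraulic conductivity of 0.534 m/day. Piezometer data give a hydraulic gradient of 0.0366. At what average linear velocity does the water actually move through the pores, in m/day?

Hydraulic gradient i = 0.0366.
Darcy flux q = K · i = 0.5340 × 0.03660 = 0.01954 m/day.
Seepage velocity v = q / n_e = 0.01954 / 0.05 = 0.3909 m/day.

0.391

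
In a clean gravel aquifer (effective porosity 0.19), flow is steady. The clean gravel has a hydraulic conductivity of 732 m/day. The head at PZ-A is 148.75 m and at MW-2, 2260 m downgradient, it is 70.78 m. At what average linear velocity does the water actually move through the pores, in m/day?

133

Hydraulic gradient i = (148.75 − 70.78) / 2260 = 77.97 / 2260 = 0.03450.
Darcy flux q = K · i = 732.0 × 0.03450 = 25.25 m/day.
Seepage velocity v = q / n_e = 25.25 / 0.19 = 132.9 m/day.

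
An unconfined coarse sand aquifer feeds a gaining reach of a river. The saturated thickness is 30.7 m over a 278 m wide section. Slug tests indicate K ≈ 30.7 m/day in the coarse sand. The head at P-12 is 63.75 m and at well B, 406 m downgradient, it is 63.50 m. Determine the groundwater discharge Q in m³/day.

Cross-sectional area A = 278 × 30.7 = 8535 m².
Hydraulic gradient i = (63.75 − 63.50) / 406 = 0.25 / 406 = 0.0006158.
Darcy's law: Q = K · A · i = 30.70 × 8535 × 0.0006158 = 161.3 m³/day.

161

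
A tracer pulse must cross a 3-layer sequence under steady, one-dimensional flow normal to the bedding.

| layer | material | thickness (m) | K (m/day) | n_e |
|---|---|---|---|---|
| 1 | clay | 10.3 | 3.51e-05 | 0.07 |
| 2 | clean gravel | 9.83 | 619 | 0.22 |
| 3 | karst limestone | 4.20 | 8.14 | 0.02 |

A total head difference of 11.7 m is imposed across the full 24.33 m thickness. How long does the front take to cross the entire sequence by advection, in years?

204

With flow normal to the layers, continuity requires the same specific discharge q through every layer.
Σ(b_i/K_i) = 10.3/3.51e-05 + 9.83/619 + 4.20/8.14 = 2.934e+05 d.
q = Δh / Σ(b_i/K_i) = 11.7 / 2.934e+05 = 3.987e-05 m/day.
In each layer the seepage velocity is v_i = q/n_i, so the layer transit time is t_i = b_i·n_i / q:
  layer 1 (clay): t_1 = 10.3 × 0.07 / 3.987e-05 = 18083 d
  layer 2 (clean gravel): t_2 = 9.83 × 0.22 / 3.987e-05 = 54240 d
  layer 3 (karst limestone): t_3 = 4.20 × 0.02 / 3.987e-05 = 2107 d
Total t = Σ t_i = 74430 days = 203.8 years.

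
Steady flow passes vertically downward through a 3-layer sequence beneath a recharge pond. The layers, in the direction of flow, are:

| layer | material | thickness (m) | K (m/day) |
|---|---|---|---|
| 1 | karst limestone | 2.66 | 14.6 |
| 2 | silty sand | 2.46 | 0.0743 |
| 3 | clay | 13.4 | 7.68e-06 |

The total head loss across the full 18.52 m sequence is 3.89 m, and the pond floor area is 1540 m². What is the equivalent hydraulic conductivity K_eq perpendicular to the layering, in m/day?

1.06e-05

Flow is perpendicular to layering, so the layers act in series and the equivalent K is the thickness-weighted harmonic mean.
Total thickness L = 2.66 + 2.46 + 13.4 = 18.52 m.
Σ(b_i/K_i) = 2.66/14.6 + 2.46/0.0743 + 13.4/7.68e-06 = 1.745e+06 d.
K_eq = L / Σ(b_i/K_i) = 18.52 / 1.745e+06 = 1.061e-05 m/day.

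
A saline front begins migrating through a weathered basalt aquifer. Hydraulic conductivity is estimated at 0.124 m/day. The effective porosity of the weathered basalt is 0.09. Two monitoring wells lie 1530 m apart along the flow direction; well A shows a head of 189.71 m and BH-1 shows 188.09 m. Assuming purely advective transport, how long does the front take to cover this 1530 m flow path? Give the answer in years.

2870

Hydraulic gradient i = (189.71 − 188.09) / 1530 = 1.62 / 1530 = 0.001059.
Darcy flux q = K · i = 0.1240 × 0.001059 = 0.0001313 m/day.
Seepage velocity v = q / n_e = 0.0001313 / 0.09 = 0.001459 m/day.
Travel time t = L / v = 1530 / 0.001459 = 1.049e+06 days = 2871 years.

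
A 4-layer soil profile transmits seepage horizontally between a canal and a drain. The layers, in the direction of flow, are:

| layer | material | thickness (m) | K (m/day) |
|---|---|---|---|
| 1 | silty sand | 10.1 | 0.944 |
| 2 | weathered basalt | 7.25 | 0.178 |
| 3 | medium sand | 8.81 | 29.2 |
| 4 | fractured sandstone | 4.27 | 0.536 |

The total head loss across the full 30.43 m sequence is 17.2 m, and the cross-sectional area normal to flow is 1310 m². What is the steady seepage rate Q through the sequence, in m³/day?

377

Flow is perpendicular to layering, so the layers act in series and the equivalent K is the thickness-weighted harmonic mean.
Total thickness L = 10.1 + 7.25 + 8.81 + 4.27 = 30.43 m.
Σ(b_i/K_i) = 10.1/0.944 + 7.25/0.178 + 8.81/29.2 + 4.27/0.536 = 59.70 d.
K_eq = L / Σ(b_i/K_i) = 30.43 / 59.70 = 0.5097 m/day.
Q = K_eq · A · (Δh/L) = 0.5097 × 1310 × (17.2/30.43) = 377.4 m³/day.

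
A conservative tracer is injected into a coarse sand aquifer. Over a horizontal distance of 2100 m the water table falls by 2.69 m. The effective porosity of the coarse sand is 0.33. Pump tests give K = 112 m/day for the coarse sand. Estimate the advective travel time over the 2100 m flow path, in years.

Hydraulic gradient i = Δh / L = 2.69 / 2100 = 0.001281.
Darcy flux q = K · i = 112.0 × 0.001281 = 0.1435 m/day.
Seepage velocity v = q / n_e = 0.1435 / 0.33 = 0.4347 m/day.
Travel time t = L / v = 2100 / 0.4347 = 4830 days = 13.22 years.

13.2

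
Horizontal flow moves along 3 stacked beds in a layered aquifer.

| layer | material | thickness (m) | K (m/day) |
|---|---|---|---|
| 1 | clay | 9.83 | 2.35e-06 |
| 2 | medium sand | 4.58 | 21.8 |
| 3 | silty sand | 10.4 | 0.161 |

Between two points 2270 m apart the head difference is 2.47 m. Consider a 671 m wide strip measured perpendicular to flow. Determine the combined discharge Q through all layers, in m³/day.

Flow is parallel to layering, so each bed carries its own Darcy discharge and the transmissivities add.
Σ(K_i·b_i) = 2.35e-06×9.83 + 21.8×4.58 + 0.161×10.4 = 101.5 m²/day.
Hydraulic gradient i = Δh / L = 2.47 / 2270 = 0.001088.
Q = Σ(K_i·b_i) · W · i = 101.5 × 671 × 0.001088 = 74.12 m³/day.

74.1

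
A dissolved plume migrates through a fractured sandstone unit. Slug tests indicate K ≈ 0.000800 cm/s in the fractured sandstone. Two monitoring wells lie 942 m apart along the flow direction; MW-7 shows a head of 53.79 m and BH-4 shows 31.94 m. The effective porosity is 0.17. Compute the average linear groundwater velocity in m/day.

Convert K: 0.000800 cm/s × 864 = 0.6912 m/day.
Hydraulic gradient i = (53.79 − 31.94) / 942 = 21.85 / 942 = 0.02320.
Darcy flux q = K · i = 0.6912 × 0.02320 = 0.01603 m/day.
Seepage velocity v = q / n_e = 0.01603 / 0.17 = 0.09431 m/day.

0.0943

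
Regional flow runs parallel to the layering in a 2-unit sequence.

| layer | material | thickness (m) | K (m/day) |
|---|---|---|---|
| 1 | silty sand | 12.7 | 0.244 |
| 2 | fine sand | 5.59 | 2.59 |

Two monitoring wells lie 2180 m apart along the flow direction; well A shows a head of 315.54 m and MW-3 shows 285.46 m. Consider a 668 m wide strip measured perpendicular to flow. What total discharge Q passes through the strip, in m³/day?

Flow is parallel to layering, so each bed carries its own Darcy discharge and the transmissivities add.
Σ(K_i·b_i) = 0.244×12.7 + 2.59×5.59 = 17.58 m²/day.
Hydraulic gradient i = (315.54 − 285.46) / 2180 = 30.08 / 2180 = 0.01380.
Q = Σ(K_i·b_i) · W · i = 17.58 × 668 × 0.01380 = 162.0 m³/day.

162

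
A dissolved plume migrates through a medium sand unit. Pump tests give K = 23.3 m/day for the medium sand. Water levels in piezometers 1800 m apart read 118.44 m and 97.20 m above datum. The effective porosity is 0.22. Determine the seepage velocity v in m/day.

Hydraulic gradient i = (118.44 − 97.20) / 1800 = 21.24 / 1800 = 0.01180.
Darcy flux q = K · i = 23.30 × 0.01180 = 0.2749 m/day.
Seepage velocity v = q / n_e = 0.2749 / 0.22 = 1.250 m/day.

1.25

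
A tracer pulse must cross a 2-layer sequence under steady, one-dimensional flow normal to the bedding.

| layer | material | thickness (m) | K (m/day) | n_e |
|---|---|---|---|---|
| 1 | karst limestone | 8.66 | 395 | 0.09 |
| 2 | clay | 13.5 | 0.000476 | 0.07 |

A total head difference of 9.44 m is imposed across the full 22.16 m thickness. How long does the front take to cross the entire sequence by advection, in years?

With flow normal to the layers, continuity requires the same specific discharge q through every layer.
Σ(b_i/K_i) = 8.66/395 + 13.5/0.000476 = 28361 d.
q = Δh / Σ(b_i/K_i) = 9.44 / 28361 = 0.0003328 m/day.
In each layer the seepage velocity is v_i = q/n_i, so the layer transit time is t_i = b_i·n_i / q:
  layer 1 (karst limestone): t_1 = 8.66 × 0.09 / 0.0003328 = 2342 d
  layer 2 (clay): t_2 = 13.5 × 0.07 / 0.0003328 = 2839 d
Total t = Σ t_i = 5181 days = 14.18 years.

14.2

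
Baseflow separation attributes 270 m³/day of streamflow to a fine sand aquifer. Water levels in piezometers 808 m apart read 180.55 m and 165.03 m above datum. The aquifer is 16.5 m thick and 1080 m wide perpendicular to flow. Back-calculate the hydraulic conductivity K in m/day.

0.789

Cross-sectional area A = 1080 × 16.5 = 17820 m².
Hydraulic gradient i = (180.55 − 165.03) / 808 = 15.52 / 808 = 0.01921.
From Q = K·A·i, K = Q / (A·i) = 270 / (17820 × 0.01921) = 0.7888 m/day.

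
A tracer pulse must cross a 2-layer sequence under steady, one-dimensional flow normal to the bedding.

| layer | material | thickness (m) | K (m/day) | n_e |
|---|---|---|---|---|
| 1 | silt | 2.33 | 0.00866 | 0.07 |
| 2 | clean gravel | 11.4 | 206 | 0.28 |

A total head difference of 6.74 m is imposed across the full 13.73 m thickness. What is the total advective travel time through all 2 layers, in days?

With flow normal to the layers, continuity requires the same specific discharge q through every layer.
Σ(b_i/K_i) = 2.33/0.00866 + 11.4/206 = 269.1 d.
q = Δh / Σ(b_i/K_i) = 6.74 / 269.1 = 0.02505 m/day.
In each layer the seepage velocity is v_i = q/n_i, so the layer transit time is t_i = b_i·n_i / q:
  layer 1 (silt): t_1 = 2.33 × 0.07 / 0.02505 = 6.512 d
  layer 2 (clean gravel): t_2 = 11.4 × 0.28 / 0.02505 = 127.4 d
Total t = Σ t_i = 134.0 days.

134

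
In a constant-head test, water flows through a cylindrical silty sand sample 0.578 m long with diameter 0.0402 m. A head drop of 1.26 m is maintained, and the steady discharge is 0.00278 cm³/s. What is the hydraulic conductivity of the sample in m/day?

Cross-sectional area A = π·(d/2)² = π × (0.0402/2)² = 0.001269 m².
Convert discharge: 0.00278 cm³/s = 2.780e-09 m³/s.
Darcy's law rearranged: K = Q·L / (A·Δh) = 2.780e-09 × 0.578 / (0.001269 × 1.26) = 1.005e-06 m/s = 0.08681 m/day.

0.0868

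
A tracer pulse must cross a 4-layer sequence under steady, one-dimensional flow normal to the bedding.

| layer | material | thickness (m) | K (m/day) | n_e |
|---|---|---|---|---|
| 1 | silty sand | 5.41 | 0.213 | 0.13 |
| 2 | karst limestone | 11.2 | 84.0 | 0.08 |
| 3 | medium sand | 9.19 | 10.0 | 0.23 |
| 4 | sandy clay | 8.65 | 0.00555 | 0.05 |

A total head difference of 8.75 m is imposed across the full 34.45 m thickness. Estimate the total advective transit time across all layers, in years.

2.06

With flow normal to the layers, continuity requires the same specific discharge q through every layer.
Σ(b_i/K_i) = 5.41/0.213 + 11.2/84.0 + 9.19/10.0 + 8.65/0.00555 = 1585 d.
q = Δh / Σ(b_i/K_i) = 8.75 / 1585 = 0.005520 m/day.
In each layer the seepage velocity is v_i = q/n_i, so the layer transit time is t_i = b_i·n_i / q:
  layer 1 (silty sand): t_1 = 5.41 × 0.13 / 0.005520 = 127.4 d
  layer 2 (karst limestone): t_2 = 11.2 × 0.08 / 0.005520 = 162.3 d
  layer 3 (medium sand): t_3 = 9.19 × 0.23 / 0.005520 = 382.9 d
  layer 4 (sandy clay): t_4 = 8.65 × 0.05 / 0.005520 = 78.34 d
Total t = Σ t_i = 750.9 days = 2.056 years.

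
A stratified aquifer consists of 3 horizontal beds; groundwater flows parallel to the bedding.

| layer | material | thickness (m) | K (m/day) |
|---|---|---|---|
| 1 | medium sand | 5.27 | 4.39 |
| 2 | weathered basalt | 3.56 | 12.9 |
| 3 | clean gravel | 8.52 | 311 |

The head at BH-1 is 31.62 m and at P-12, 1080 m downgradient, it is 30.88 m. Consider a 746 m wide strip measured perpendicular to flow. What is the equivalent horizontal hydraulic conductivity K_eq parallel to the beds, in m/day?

157

Flow is parallel to layering, so each bed carries its own Darcy discharge and the transmissivities add.
Σ(K_i·b_i) = 4.39×5.27 + 12.9×3.56 + 311×8.52 = 2719 m²/day.
Total thickness b = 17.35 m, so K_eq = Σ(K_i·b_i)/b = 156.7 m/day.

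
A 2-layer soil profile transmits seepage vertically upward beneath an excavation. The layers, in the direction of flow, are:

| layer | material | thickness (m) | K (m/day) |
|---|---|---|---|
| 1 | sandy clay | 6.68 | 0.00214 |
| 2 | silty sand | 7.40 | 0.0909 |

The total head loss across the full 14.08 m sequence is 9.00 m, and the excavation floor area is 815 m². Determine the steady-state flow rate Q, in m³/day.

Flow is perpendicular to layering, so the layers act in series and the equivalent K is the thickness-weighted harmonic mean.
Total thickness L = 6.68 + 7.40 = 14.08 m.
Σ(b_i/K_i) = 6.68/0.00214 + 7.40/0.0909 = 3203 d.
K_eq = L / Σ(b_i/K_i) = 14.08 / 3203 = 0.004396 m/day.
Q = K_eq · A · (Δh/L) = 0.004396 × 815 × (9.00/14.08) = 2.290 m³/day.

2.29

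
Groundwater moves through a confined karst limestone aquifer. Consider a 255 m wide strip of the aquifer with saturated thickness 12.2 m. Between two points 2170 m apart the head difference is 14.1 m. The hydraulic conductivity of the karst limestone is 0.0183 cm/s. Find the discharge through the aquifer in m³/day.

320

Convert K: 0.0183 cm/s × 864 = 15.81 m/day.
Cross-sectional area A = 255 × 12.2 = 3111 m².
Hydraulic gradient i = Δh / L = 14.1 / 2170 = 0.006498.
Darcy's law: Q = K · A · i = 15.81 × 3111 × 0.006498 = 319.6 m³/day.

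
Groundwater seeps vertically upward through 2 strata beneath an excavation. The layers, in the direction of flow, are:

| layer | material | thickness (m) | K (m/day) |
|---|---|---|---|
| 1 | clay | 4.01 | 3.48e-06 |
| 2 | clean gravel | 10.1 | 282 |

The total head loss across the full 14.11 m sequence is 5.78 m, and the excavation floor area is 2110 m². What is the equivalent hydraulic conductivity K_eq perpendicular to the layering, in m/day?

Flow is perpendicular to layering, so the layers act in series and the equivalent K is the thickness-weighted harmonic mean.
Total thickness L = 4.01 + 10.1 = 14.11 m.
Σ(b_i/K_i) = 4.01/3.48e-06 + 10.1/282 = 1.152e+06 d.
K_eq = L / Σ(b_i/K_i) = 14.11 / 1.152e+06 = 1.225e-05 m/day.

1.22e-05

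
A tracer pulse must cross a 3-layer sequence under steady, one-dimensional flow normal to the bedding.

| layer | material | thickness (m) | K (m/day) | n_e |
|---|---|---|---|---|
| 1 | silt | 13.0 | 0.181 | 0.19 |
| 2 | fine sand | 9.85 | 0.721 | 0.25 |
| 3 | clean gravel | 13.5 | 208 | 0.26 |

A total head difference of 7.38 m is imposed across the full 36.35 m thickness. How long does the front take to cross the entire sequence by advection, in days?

With flow normal to the layers, continuity requires the same specific discharge q through every layer.
Σ(b_i/K_i) = 13.0/0.181 + 9.85/0.721 + 13.5/208 = 85.55 d.
q = Δh / Σ(b_i/K_i) = 7.38 / 85.55 = 0.08627 m/day.
In each layer the seepage velocity is v_i = q/n_i, so the layer transit time is t_i = b_i·n_i / q:
  layer 1 (silt): t_1 = 13.0 × 0.19 / 0.08627 = 28.63 d
  layer 2 (fine sand): t_2 = 9.85 × 0.25 / 0.08627 = 28.55 d
  layer 3 (clean gravel): t_3 = 13.5 × 0.26 / 0.08627 = 40.69 d
Total t = Σ t_i = 97.87 days.

97.9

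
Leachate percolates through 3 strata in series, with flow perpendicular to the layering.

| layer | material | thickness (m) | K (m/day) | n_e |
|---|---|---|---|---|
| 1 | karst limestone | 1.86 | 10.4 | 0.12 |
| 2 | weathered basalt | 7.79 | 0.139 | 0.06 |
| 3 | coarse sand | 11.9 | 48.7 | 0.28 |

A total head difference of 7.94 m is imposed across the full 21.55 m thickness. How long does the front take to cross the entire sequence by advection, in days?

28.6

With flow normal to the layers, continuity requires the same specific discharge q through every layer.
Σ(b_i/K_i) = 1.86/10.4 + 7.79/0.139 + 11.9/48.7 = 56.47 d.
q = Δh / Σ(b_i/K_i) = 7.94 / 56.47 = 0.1406 m/day.
In each layer the seepage velocity is v_i = q/n_i, so the layer transit time is t_i = b_i·n_i / q:
  layer 1 (karst limestone): t_1 = 1.86 × 0.12 / 0.1406 = 1.587 d
  layer 2 (weathered basalt): t_2 = 7.79 × 0.06 / 0.1406 = 3.324 d
  layer 3 (coarse sand): t_3 = 11.9 × 0.28 / 0.1406 = 23.70 d
Total t = Σ t_i = 28.61 days.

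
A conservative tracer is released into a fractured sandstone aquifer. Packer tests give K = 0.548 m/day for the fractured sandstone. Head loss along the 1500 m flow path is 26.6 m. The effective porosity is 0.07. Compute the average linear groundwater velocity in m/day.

0.139

Hydraulic gradient i = Δh / L = 26.6 / 1500 = 0.01773.
Darcy flux q = K · i = 0.5480 × 0.01773 = 0.009718 m/day.
Seepage velocity v = q / n_e = 0.009718 / 0.07 = 0.1388 m/day.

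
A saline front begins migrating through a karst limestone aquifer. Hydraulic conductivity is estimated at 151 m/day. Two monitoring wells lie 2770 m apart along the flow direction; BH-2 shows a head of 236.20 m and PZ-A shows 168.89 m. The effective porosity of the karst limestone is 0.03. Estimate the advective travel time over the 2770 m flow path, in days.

Hydraulic gradient i = (236.20 − 168.89) / 2770 = 67.31 / 2770 = 0.02430.
Darcy flux q = K · i = 151.0 × 0.02430 = 3.669 m/day.
Seepage velocity v = q / n_e = 3.669 / 0.03 = 122.3 m/day.
Travel time t = L / v = 2770 / 122.3 = 22.65 days.

22.6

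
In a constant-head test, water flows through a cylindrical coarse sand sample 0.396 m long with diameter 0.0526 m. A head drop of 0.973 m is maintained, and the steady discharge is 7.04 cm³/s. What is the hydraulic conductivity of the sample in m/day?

Cross-sectional area A = π·(d/2)² = π × (0.0526/2)² = 0.002173 m².
Convert discharge: 7.04 cm³/s = 7.040e-06 m³/s.
Darcy's law rearranged: K = Q·L / (A·Δh) = 7.040e-06 × 0.396 / (0.002173 × 0.973) = 0.001319 m/s = 113.9 m/day.

114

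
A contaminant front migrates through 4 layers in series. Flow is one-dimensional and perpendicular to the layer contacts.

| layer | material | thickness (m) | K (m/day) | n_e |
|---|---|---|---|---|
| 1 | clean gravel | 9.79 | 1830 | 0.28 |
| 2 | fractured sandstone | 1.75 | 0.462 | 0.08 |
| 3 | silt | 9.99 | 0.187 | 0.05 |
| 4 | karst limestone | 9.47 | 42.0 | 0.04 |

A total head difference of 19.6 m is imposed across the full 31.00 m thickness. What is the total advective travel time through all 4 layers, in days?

11.0

With flow normal to the layers, continuity requires the same specific discharge q through every layer.
Σ(b_i/K_i) = 9.79/1830 + 1.75/0.462 + 9.99/0.187 + 9.47/42.0 = 57.44 d.
q = Δh / Σ(b_i/K_i) = 19.6 / 57.44 = 0.3412 m/day.
In each layer the seepage velocity is v_i = q/n_i, so the layer transit time is t_i = b_i·n_i / q:
  layer 1 (clean gravel): t_1 = 9.79 × 0.28 / 0.3412 = 8.034 d
  layer 2 (fractured sandstone): t_2 = 1.75 × 0.08 / 0.3412 = 0.4103 d
  layer 3 (silt): t_3 = 9.99 × 0.05 / 0.3412 = 1.464 d
  layer 4 (karst limestone): t_4 = 9.47 × 0.04 / 0.3412 = 1.110 d
Total t = Σ t_i = 11.02 days.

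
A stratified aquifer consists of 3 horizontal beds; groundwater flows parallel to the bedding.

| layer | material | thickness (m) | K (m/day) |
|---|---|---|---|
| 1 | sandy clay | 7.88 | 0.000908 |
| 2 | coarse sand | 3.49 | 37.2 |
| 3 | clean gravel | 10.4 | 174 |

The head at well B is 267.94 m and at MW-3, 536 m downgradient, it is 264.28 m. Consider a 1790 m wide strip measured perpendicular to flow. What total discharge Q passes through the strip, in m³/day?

23700

Flow is parallel to layering, so each bed carries its own Darcy discharge and the transmissivities add.
Σ(K_i·b_i) = 0.000908×7.88 + 37.2×3.49 + 174×10.4 = 1939 m²/day.
Hydraulic gradient i = (267.94 − 264.28) / 536 = 3.66 / 536 = 0.006828.
Q = Σ(K_i·b_i) · W · i = 1939 × 1790 × 0.006828 = 23705 m³/day.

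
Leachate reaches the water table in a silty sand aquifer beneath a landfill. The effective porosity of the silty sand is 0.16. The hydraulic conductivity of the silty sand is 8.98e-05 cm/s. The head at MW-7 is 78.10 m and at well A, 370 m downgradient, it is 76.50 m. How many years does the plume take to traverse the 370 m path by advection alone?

483

Convert K: 8.98e-05 cm/s × 864 = 0.07759 m/day.
Hydraulic gradient i = (78.10 − 76.50) / 370 = 1.6 / 370 = 0.004324.
Darcy flux q = K · i = 0.07759 × 0.004324 = 0.0003355 m/day.
Seepage velocity v = q / n_e = 0.0003355 / 0.16 = 0.002097 m/day.
Travel time t = L / v = 370 / 0.002097 = 1.764e+05 days = 483.1 years.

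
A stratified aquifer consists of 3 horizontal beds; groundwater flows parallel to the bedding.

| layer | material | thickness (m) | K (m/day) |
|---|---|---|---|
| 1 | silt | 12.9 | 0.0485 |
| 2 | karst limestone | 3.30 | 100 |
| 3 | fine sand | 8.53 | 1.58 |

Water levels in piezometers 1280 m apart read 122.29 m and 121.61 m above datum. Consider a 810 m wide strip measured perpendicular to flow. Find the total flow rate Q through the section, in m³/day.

148

Flow is parallel to layering, so each bed carries its own Darcy discharge and the transmissivities add.
Σ(K_i·b_i) = 0.0485×12.9 + 100×3.30 + 1.58×8.53 = 344.1 m²/day.
Hydraulic gradient i = (122.29 − 121.61) / 1280 = 0.68 / 1280 = 0.0005313.
Q = Σ(K_i·b_i) · W · i = 344.1 × 810 × 0.0005313 = 148.1 m³/day.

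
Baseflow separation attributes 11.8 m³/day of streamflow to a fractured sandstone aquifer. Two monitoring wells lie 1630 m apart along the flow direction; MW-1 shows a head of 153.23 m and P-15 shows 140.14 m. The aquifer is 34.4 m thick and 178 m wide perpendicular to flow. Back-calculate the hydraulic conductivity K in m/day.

0.240

Cross-sectional area A = 178 × 34.4 = 6123 m².
Hydraulic gradient i = (153.23 − 140.14) / 1630 = 13.09 / 1630 = 0.008031.
From Q = K·A·i, K = Q / (A·i) = 11.8 / (6123 × 0.008031) = 0.2400 m/day.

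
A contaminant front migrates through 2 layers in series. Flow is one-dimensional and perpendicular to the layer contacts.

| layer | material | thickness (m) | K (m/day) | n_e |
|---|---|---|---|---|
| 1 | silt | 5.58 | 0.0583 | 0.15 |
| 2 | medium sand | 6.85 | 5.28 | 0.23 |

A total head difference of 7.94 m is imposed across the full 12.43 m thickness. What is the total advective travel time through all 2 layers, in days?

29.5

With flow normal to the layers, continuity requires the same specific discharge q through every layer.
Σ(b_i/K_i) = 5.58/0.0583 + 6.85/5.28 = 97.01 d.
q = Δh / Σ(b_i/K_i) = 7.94 / 97.01 = 0.08185 m/day.
In each layer the seepage velocity is v_i = q/n_i, so the layer transit time is t_i = b_i·n_i / q:
  layer 1 (silt): t_1 = 5.58 × 0.15 / 0.08185 = 10.23 d
  layer 2 (medium sand): t_2 = 6.85 × 0.23 / 0.08185 = 19.25 d
Total t = Σ t_i = 29.48 days.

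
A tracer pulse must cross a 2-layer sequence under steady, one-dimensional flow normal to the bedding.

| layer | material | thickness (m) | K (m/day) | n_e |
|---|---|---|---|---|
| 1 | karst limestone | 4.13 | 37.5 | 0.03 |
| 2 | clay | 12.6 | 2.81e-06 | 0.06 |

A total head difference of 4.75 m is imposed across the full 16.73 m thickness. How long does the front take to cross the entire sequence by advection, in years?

With flow normal to the layers, continuity requires the same specific discharge q through every layer.
Σ(b_i/K_i) = 4.13/37.5 + 12.6/2.81e-06 = 4.484e+06 d.
q = Δh / Σ(b_i/K_i) = 4.75 / 4.484e+06 = 1.059e-06 m/day.
In each layer the seepage velocity is v_i = q/n_i, so the layer transit time is t_i = b_i·n_i / q:
  layer 1 (karst limestone): t_1 = 4.13 × 0.03 / 1.059e-06 = 1.170e+05 d
  layer 2 (clay): t_2 = 12.6 × 0.06 / 1.059e-06 = 7.137e+05 d
Total t = Σ t_i = 8.306e+05 days = 2274 years.

2270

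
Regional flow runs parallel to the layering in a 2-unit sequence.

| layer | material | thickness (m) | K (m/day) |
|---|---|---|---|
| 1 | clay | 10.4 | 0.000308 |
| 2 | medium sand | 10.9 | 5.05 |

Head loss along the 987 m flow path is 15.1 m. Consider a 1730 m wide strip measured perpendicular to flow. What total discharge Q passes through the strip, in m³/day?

1460

Flow is parallel to layering, so each bed carries its own Darcy discharge and the transmissivities add.
Σ(K_i·b_i) = 0.000308×10.4 + 5.05×10.9 = 55.05 m²/day.
Hydraulic gradient i = Δh / L = 15.1 / 987 = 0.01530.
Q = Σ(K_i·b_i) · W · i = 55.05 × 1730 × 0.01530 = 1457 m³/day.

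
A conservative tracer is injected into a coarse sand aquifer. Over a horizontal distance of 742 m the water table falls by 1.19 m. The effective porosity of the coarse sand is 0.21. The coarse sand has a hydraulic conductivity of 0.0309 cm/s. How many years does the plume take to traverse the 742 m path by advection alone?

Convert K: 0.0309 cm/s × 864 = 26.70 m/day.
Hydraulic gradient i = Δh / L = 1.19 / 742 = 0.001604.
Darcy flux q = K · i = 26.70 × 0.001604 = 0.04282 m/day.
Seepage velocity v = q / n_e = 0.04282 / 0.21 = 0.2039 m/day.
Travel time t = L / v = 742 / 0.2039 = 3639 days = 9.964 years.

9.96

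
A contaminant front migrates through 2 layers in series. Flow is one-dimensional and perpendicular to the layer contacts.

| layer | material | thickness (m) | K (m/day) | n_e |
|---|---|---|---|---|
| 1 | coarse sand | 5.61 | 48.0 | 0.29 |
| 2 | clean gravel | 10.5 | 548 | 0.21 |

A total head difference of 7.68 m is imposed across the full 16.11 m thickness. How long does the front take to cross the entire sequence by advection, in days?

With flow normal to the layers, continuity requires the same specific discharge q through every layer.
Σ(b_i/K_i) = 5.61/48.0 + 10.5/548 = 0.1360 d.
q = Δh / Σ(b_i/K_i) = 7.68 / 0.1360 = 56.46 m/day.
In each layer the seepage velocity is v_i = q/n_i, so the layer transit time is t_i = b_i·n_i / q:
  layer 1 (coarse sand): t_1 = 5.61 × 0.29 / 56.46 = 0.02882 d
  layer 2 (clean gravel): t_2 = 10.5 × 0.21 / 56.46 = 0.03906 d
Total t = Σ t_i = 0.06787 days.

0.0679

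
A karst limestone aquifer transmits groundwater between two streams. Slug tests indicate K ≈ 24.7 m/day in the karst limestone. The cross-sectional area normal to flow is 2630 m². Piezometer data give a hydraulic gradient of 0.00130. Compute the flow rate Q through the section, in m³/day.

Hydraulic gradient i = 0.00130.
Darcy's law: Q = K · A · i = 24.70 × 2630 × 0.001300 = 84.45 m³/day.

84.4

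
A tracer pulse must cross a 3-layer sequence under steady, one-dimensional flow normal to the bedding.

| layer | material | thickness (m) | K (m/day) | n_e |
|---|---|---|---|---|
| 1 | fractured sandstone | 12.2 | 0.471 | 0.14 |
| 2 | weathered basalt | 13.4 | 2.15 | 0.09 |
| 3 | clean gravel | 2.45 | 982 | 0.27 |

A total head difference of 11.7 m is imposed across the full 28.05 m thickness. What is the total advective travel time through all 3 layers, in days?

With flow normal to the layers, continuity requires the same specific discharge q through every layer.
Σ(b_i/K_i) = 12.2/0.471 + 13.4/2.15 + 2.45/982 = 32.14 d.
q = Δh / Σ(b_i/K_i) = 11.7 / 32.14 = 0.3641 m/day.
In each layer the seepage velocity is v_i = q/n_i, so the layer transit time is t_i = b_i·n_i / q:
  layer 1 (fractured sandstone): t_1 = 12.2 × 0.14 / 0.3641 = 4.692 d
  layer 2 (weathered basalt): t_2 = 13.4 × 0.09 / 0.3641 = 3.313 d
  layer 3 (clean gravel): t_3 = 2.45 × 0.27 / 0.3641 = 1.817 d
Total t = Σ t_i = 9.821 days.

9.82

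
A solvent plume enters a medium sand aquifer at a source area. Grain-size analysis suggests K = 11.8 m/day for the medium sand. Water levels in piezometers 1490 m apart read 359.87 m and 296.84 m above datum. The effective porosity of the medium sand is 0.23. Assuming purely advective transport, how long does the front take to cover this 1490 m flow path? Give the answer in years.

1.88

Hydraulic gradient i = (359.87 − 296.84) / 1490 = 63.03 / 1490 = 0.04230.
Darcy flux q = K · i = 11.80 × 0.04230 = 0.4992 m/day.
Seepage velocity v = q / n_e = 0.4992 / 0.23 = 2.170 m/day.
Travel time t = L / v = 1490 / 2.170 = 686.5 days = 1.880 years.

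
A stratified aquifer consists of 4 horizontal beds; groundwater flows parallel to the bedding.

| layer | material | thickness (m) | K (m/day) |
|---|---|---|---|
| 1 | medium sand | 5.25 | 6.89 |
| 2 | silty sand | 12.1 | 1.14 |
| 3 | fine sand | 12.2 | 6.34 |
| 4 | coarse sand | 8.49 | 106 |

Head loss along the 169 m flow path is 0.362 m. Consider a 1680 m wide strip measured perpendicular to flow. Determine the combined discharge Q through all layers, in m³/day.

3700

Flow is parallel to layering, so each bed carries its own Darcy discharge and the transmissivities add.
Σ(K_i·b_i) = 6.89×5.25 + 1.14×12.1 + 6.34×12.2 + 106×8.49 = 1027 m²/day.
Hydraulic gradient i = Δh / L = 0.362 / 169 = 0.002142.
Q = Σ(K_i·b_i) · W · i = 1027 × 1680 × 0.002142 = 3697 m³/day.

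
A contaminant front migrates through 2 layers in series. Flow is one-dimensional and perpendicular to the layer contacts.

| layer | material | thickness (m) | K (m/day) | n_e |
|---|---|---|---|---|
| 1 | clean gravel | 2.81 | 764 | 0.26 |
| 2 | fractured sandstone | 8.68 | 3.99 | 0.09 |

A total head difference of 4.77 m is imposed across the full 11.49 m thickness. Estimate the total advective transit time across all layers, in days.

0.691

With flow normal to the layers, continuity requires the same specific discharge q through every layer.
Σ(b_i/K_i) = 2.81/764 + 8.68/3.99 = 2.179 d.
q = Δh / Σ(b_i/K_i) = 4.77 / 2.179 = 2.189 m/day.
In each layer the seepage velocity is v_i = q/n_i, so the layer transit time is t_i = b_i·n_i / q:
  layer 1 (clean gravel): t_1 = 2.81 × 0.26 / 2.189 = 0.3338 d
  layer 2 (fractured sandstone): t_2 = 8.68 × 0.09 / 2.189 = 0.3569 d
Total t = Σ t_i = 0.6906 days.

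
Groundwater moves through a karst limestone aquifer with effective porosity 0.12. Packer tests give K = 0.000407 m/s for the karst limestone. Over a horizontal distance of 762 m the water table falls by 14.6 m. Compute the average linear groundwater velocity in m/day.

5.61

Convert K: 0.000407 m/s × 86400 = 35.16 m/day.
Hydraulic gradient i = Δh / L = 14.6 / 762 = 0.01916.
Darcy flux q = K · i = 35.16 × 0.01916 = 0.6738 m/day.
Seepage velocity v = q / n_e = 0.6738 / 0.12 = 5.615 m/day.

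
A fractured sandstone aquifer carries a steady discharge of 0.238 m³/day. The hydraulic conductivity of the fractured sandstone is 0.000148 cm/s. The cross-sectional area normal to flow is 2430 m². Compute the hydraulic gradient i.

0.000766

Convert K: 0.000148 cm/s × 864 = 0.1279 m/day.
From Q = K·A·i, i = Q / (K·A) = 0.238 / (0.1279 × 2430) = 0.0007659.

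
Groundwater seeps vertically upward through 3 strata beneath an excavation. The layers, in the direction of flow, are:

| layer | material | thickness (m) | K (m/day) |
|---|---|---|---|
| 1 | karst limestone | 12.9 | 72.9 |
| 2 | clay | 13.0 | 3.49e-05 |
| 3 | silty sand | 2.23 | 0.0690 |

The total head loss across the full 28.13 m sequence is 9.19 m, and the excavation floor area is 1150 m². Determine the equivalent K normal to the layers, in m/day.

7.55e-05

Flow is perpendicular to layering, so the layers act in series and the equivalent K is the thickness-weighted harmonic mean.
Total thickness L = 12.9 + 13.0 + 2.23 = 28.13 m.
Σ(b_i/K_i) = 12.9/72.9 + 13.0/3.49e-05 + 2.23/0.0690 = 3.725e+05 d.
K_eq = L / Σ(b_i/K_i) = 28.13 / 3.725e+05 = 7.551e-05 m/day.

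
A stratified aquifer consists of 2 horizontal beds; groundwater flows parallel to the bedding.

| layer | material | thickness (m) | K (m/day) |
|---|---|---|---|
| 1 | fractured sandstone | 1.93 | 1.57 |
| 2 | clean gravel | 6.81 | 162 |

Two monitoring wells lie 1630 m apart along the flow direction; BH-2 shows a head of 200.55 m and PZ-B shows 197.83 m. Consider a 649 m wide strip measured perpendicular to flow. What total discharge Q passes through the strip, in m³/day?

1200

Flow is parallel to layering, so each bed carries its own Darcy discharge and the transmissivities add.
Σ(K_i·b_i) = 1.57×1.93 + 162×6.81 = 1106 m²/day.
Hydraulic gradient i = (200.55 − 197.83) / 1630 = 2.72 / 1630 = 0.001669.
Q = Σ(K_i·b_i) · W · i = 1106 × 649 × 0.001669 = 1198 m³/day.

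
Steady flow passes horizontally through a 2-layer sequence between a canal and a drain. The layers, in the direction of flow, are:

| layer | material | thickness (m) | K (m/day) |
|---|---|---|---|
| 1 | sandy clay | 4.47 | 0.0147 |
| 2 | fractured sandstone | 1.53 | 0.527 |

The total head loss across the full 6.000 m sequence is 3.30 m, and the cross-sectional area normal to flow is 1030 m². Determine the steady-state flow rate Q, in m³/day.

Flow is perpendicular to layering, so the layers act in series and the equivalent K is the thickness-weighted harmonic mean.
Total thickness L = 4.47 + 1.53 = 6.000 m.
Σ(b_i/K_i) = 4.47/0.0147 + 1.53/0.527 = 307.0 d.
K_eq = L / Σ(b_i/K_i) = 6.000 / 307.0 = 0.01954 m/day.
Q = K_eq · A · (Δh/L) = 0.01954 × 1030 × (3.30/6.000) = 11.07 m³/day.

11.1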